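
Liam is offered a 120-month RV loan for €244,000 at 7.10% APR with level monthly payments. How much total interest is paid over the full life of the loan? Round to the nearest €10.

€97,480

At 7.10% the monthly rate is 0.0059167, so the payment is 244,000 × 0.0059167 / (1 − 1.0059167^−120) = €2,845.64.
Total paid = 120 × €2,845.64 = €341,476.80; interest = €341,476.80 − €244,000 = €97,476.80.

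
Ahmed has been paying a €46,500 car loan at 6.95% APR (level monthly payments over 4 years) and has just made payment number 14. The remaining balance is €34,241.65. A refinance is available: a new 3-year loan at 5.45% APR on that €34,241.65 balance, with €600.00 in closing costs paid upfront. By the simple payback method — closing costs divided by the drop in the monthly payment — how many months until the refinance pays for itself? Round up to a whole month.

8 months

Current payment = 46,500 × 6.95%/12 / (1 − (1+0.0057917)^−48) = €1,112.42.
Refinanced payment = 34,241.65 × 0.0045417 / (1 − (1+0.0045417)^−36) = €1,033.19.
Monthly savings = €1,112.42 − €1,033.19 = €79.23.
Break-even = €600.00 / €79.23 = 7.57 → 8 months.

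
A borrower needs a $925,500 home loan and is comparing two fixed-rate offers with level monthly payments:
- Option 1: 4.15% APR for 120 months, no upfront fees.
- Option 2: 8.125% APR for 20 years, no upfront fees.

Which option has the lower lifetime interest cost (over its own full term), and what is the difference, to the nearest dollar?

Option 1 by $742,855

Option 1: monthly rate = 4.15%/12 = 0.0034583; payment = 925,500 × 0.0034583 / (1 − (1+0.0034583)^−120) = $9,436.36.
Total interest on Option 1 = 120 × $9,436.36 − $925,500 = $206,863.20.
Option 2: monthly rate = 8.125%/12 = 0.0067708; payment = 925,500 × 0.0067708 / (1 − (1+0.0067708)^−240) = $7,813.41.
Total interest on Option 2 = 240 × $7,813.41 − $925,500 = $949,718.40.
Option 1 is lower by $742,855.20.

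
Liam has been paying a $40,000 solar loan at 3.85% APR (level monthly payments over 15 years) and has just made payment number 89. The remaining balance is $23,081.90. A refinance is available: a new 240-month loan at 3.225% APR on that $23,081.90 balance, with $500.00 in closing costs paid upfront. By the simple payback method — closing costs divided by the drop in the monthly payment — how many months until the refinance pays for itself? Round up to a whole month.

4 months

Current payment = 40,000 × 3.85%/12 / (1 − (1+0.0032083)^−180) = $292.88.
Refinanced payment = 23,081.90 × 0.0026875 / (1 − (1+0.0026875)^−240) = $130.63.
Monthly savings = $292.88 − $130.63 = $162.25.
Break-even = $500.00 / $162.25 = 3.08 → 4 months.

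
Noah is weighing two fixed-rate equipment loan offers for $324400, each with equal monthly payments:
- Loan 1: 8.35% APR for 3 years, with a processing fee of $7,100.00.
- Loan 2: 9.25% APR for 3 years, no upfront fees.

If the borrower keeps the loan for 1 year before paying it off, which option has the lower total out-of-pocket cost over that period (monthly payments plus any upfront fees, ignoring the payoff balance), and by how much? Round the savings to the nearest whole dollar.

Loan 1: at 8.35% the monthly rate is 0.0069583, so the payment is 324,400 × 0.0069583 / (1 − 1.0069583^−36) = $10,217.98.
Loan 2: at 9.25% the monthly rate is 0.0077083, so the payment is 324,400 × 0.0077083 / (1 − 1.0077083^−36) = $10,353.62.
Over 12 months: Loan 1 costs 12 × $10,217.98 + $7,100.00 = $129,715.76; Loan 2 costs 12 × $10,353.62 = $124,243.44.
Loan 2 is cheaper by $129,715.76 − $124,243.44 = $5,472.32.

Loan 2 by $5,472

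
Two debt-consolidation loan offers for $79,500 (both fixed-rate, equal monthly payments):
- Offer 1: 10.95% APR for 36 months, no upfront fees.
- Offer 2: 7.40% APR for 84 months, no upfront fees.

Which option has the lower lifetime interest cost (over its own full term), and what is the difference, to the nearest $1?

Offer 1: at 10.95% the monthly rate is 0.0091250, so the payment is 79,500 × 0.0091250 / (1 − 1.0091250^−36) = $2,600.85.
Total interest on Offer 1 = 36 × $2,600.85 − $79,500 = $14,130.60.
Offer 2: at 7.40% the monthly rate is 0.0061667, so the payment is 79,500 × 0.0061667 / (1 − 1.0061667^−84) = $1,215.47.
Total interest on Offer 2 = 84 × $1,215.47 − $79,500 = $22,599.48.
Offer 1 is lower by $8,468.88.

Offer 1 by $8,469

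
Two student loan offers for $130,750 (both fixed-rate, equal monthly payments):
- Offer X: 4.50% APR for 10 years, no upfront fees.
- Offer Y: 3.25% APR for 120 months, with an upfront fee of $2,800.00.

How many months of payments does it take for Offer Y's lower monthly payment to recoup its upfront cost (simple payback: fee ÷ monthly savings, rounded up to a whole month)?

37 months

Offer X: monthly rate = 4.5%/12 = 0.0037500; payment = 130,750 × 0.0037500 / (1 − (1+0.0037500)^−120) = $1,355.07.
Offer Y: monthly rate = 3.25%/12 = 0.0027083; payment = 130,750 × 0.0027083 / (1 − (1+0.0027083)^−120) = $1,277.68.
Monthly savings = $1,355.07 − $1,277.68 = $77.39.
Break-even = $2,800.00 / $77.39 = 36.18 → 37 months.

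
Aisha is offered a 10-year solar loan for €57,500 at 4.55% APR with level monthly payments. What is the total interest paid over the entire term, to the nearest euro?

At 4.55% the monthly rate is 0.0037917, so the payment is 57,500 × 0.0037917 / (1 − 1.0037917^−120) = €597.31.
Total paid = 120 × €597.31 = €71,677.20; interest = €71,677.20 − €57,500 = €14,177.20.

€14,177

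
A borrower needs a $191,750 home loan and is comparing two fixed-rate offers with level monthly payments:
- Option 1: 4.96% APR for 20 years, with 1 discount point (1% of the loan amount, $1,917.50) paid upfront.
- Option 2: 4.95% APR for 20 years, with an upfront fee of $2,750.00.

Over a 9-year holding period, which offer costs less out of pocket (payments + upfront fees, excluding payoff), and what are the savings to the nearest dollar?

Option 1 by $718

Option 1: monthly rate = 4.96%/12 = 0.0041333; payment = 191,750 × 0.0041333 / (1 − (1+0.0041333)^−240) = $1,261.23.
Option 2: at 4.95% the monthly rate is 0.0041250, so the payment is 191,750 × 0.0041250 / (1 − 1.0041250^−240) = $1,260.17.
Over 108 months: Option 1 costs 108 × $1,261.23 + $1,917.50 = $138,130.34; Option 2 costs 108 × $1,260.17 + $2,750.00 = $138,848.36.
Option 1 is cheaper by $138,848.36 − $138,130.34 = $718.02.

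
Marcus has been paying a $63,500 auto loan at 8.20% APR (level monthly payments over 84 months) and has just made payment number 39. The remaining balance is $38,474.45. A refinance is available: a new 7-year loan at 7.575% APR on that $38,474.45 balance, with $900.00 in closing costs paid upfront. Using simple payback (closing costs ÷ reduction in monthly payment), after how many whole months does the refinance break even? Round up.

Current payment = 63,500 × 8.2%/12 / (1 − (1+0.0068333)^−84) = $996.06.
Refinanced payment = 38,474.45 × 0.0063125 / (1 − (1+0.0063125)^−84) = $591.56.
Monthly savings = $996.06 − $591.56 = $404.50.
Break-even = $900.00 / $404.50 = 2.22 → 3 months.

3 months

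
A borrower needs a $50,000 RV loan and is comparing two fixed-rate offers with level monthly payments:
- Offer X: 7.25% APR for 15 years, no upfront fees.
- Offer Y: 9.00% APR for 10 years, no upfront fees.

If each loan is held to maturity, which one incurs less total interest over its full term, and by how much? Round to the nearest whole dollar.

Offer X: monthly rate = 7.25%/12 = 0.0060417; payment = 50,000 × 0.0060417 / (1 − (1+0.0060417)^−180) = $456.43.
Total interest on Offer X = 180 × $456.43 − $50,000 = $32,157.40.
Offer Y: monthly rate = 9%/12 = 0.0075000; payment = 50,000 × 0.0075000 / (1 − (1+0.0075000)^−120) = $633.38.
Total interest on Offer Y = 120 × $633.38 − $50,000 = $26,005.60.
Offer Y is lower by $6,151.80.

Offer Y by $6,152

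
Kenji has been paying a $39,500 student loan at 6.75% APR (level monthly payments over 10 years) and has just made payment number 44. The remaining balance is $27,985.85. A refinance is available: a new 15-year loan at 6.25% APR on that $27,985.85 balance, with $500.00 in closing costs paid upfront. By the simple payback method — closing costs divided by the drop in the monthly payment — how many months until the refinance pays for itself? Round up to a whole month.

3 months

Current payment = 39,500 × 6.75%/12 / (1 − (1+0.0056250)^−120) = $453.56.
Refinanced payment = 27,985.85 × 0.0052083 / (1 − (1+0.0052083)^−180) = $239.96.
Monthly savings = $453.56 − $239.96 = $213.60.
Break-even = $500.00 / $213.60 = 2.34 → 3 months.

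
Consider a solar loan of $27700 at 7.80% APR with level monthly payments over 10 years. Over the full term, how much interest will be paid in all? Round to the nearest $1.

Monthly rate = 7.8%/12 = 0.0065000; payment = 27,700 × 0.0065000 / (1 − (1+0.0065000)^−120) = $333.16.
Total paid = 120 × $333.16 = $39,979.20; interest = $39,979.20 − $27,700 = $12,279.20.

$12,279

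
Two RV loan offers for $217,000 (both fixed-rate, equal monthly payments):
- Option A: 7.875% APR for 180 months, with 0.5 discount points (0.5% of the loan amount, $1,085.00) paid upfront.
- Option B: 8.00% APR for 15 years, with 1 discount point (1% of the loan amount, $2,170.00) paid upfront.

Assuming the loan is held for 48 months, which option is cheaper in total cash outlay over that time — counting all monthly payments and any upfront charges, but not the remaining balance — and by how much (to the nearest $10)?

Option A by $1,840

Option A: at 7.875% the monthly rate is 0.0065625, so the payment is 217,000 × 0.0065625 / (1 − 1.0065625^−180) = $2,058.14.
Option B: monthly rate = 8%/12 = 0.0066667; payment = 217,000 × 0.0066667 / (1 − (1+0.0066667)^−180) = $2,073.77.
Over 48 months: Option A costs 48 × $2,058.14 + $1,085.00 = $99,875.72; Option B costs 48 × $2,073.77 + $2,170.00 = $101,710.96.
Option A is cheaper by $101,710.96 − $99,875.72 = $1,835.24.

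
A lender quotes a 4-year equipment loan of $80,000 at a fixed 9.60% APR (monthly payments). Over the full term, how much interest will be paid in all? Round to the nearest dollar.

$16,656

At 9.60% the monthly rate is 0.0080000, so the payment is 80,000 × 0.0080000 / (1 − 1.0080000^−48) = $2,013.67.
Total paid = 48 × $2,013.67 = $96,656.16; interest = $96,656.16 − $80,000 = $16,656.16.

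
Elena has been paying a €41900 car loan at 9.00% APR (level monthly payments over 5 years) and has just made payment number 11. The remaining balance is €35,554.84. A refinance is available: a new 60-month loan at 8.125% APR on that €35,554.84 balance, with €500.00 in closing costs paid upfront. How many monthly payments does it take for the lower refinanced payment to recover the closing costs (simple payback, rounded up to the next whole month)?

Current payment = 41,900 × 9%/12 / (1 − (1+0.0075000)^−60) = €869.78.
Refinanced payment = 35,554.84 × 0.0067708 / (1 − (1+0.0067708)^−60) = €723.05.
Monthly savings = €869.78 − €723.05 = €146.73.
Break-even = €500.00 / €146.73 = 3.41 → 4 months.

4 months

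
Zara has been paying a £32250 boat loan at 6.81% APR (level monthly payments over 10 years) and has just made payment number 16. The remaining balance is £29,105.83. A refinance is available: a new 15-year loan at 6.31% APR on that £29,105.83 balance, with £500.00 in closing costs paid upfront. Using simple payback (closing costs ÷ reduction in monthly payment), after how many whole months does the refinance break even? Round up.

5 months

Current payment = 32,250 × 6.81%/12 / (1 − (1+0.0056750)^−120) = £371.30.
Refinanced payment = 29,105.83 × 0.0052583 / (1 − (1+0.0052583)^−180) = £250.51.
Monthly savings = £371.30 − £250.51 = £120.79.
Break-even = £500.00 / £120.79 = 4.14 → 5 months.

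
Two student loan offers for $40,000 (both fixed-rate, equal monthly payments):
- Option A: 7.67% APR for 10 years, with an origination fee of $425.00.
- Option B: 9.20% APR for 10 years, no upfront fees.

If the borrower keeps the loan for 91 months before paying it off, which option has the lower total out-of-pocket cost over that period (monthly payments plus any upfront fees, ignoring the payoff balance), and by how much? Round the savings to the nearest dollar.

Option A: monthly rate = 7.67%/12 = 0.0063917; payment = 40,000 × 0.0063917 / (1 − (1+0.0063917)^−120) = $478.36.
Option B: monthly rate = 9.2%/12 = 0.0076667; payment = 40,000 × 0.0076667 / (1 − (1+0.0076667)^−120) = $511.04.
Over 91 months: Option A costs 91 × $478.36 + $425.00 = $43,955.76; Option B costs 91 × $511.04 = $46,504.64.
Option A is cheaper by $46,504.64 − $43,955.76 = $2,548.88.

Option A by $2,549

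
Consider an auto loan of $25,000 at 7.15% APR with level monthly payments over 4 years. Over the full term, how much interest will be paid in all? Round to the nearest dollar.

$3,819

Monthly rate = 7.15%/12 = 0.0059583; payment = 25,000 × 0.0059583 / (1 − (1+0.0059583)^−48) = $600.40.
Total paid = 48 × $600.40 = $28,819.20; interest = $28,819.20 − $25,000 = $3,819.20.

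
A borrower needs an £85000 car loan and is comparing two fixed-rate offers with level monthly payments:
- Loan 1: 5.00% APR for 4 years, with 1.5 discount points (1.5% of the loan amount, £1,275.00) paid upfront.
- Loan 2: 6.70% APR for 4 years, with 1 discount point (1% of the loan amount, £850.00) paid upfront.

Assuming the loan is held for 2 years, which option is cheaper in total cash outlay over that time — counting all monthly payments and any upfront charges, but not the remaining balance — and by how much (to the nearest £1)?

Loan 1: at 5.00% the monthly rate is 0.0041667, so the payment is 85,000 × 0.0041667 / (1 − 1.0041667^−48) = £1,957.49.
Loan 2: at 6.70% the monthly rate is 0.0055833, so the payment is 85,000 × 0.0055833 / (1 − 1.0055833^−48) = £2,023.62.
Over 24 months: Loan 1 costs 24 × £1,957.49 + £1,275.00 = £48,254.76; Loan 2 costs 24 × £2,023.62 + £850.00 = £49,416.88.
Loan 1 is cheaper by £49,416.88 − £48,254.76 = £1,162.12.

Loan 1 by £1,162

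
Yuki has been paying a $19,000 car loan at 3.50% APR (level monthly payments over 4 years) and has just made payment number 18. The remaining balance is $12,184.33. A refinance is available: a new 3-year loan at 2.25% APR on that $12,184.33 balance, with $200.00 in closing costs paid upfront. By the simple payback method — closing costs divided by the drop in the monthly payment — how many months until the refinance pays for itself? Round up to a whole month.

3 months

Current payment = 19,000 × 3.5%/12 / (1 − (1+0.0029167)^−48) = $424.76.
Refinanced payment = 12,184.33 × 0.0018750 / (1 − (1+0.0018750)^−36) = $350.32.
Monthly savings = $424.76 − $350.32 = $74.44.
Break-even = $200.00 / $74.44 = 2.69 → 3 months.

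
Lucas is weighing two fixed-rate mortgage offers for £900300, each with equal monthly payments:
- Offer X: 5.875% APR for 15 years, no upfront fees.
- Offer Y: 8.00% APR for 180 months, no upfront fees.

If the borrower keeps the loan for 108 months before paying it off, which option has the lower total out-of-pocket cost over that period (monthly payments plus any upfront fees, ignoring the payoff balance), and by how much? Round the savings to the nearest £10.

Offer X by £115,250

Offer X: at 5.875% the monthly rate is 0.0048958, so the payment is 900,300 × 0.0048958 / (1 − 1.0048958^−180) = £7,536.58.
Offer Y: at 8.00% the monthly rate is 0.0066667, so the payment is 900,300 × 0.0066667 / (1 − 1.0066667^−180) = £8,603.74.
Over 108 months: Offer X costs 108 × £7,536.58 = £813,950.64; Offer Y costs 108 × £8,603.74 = £929,203.92.
Offer X is cheaper by £929,203.92 − £813,950.64 = £115,253.28.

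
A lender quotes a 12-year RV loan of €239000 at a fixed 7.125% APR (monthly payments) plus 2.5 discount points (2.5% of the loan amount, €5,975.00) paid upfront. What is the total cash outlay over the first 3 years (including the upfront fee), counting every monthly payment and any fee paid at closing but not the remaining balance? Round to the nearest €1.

€95,031

Monthly rate = 7.125%/12 = 0.0059375; payment = 239,000 × 0.0059375 / (1 − (1+0.0059375)^−144) = €2,473.78.
Total outlay = 36 × €2,473.78 + €5,975.00 = €95,031.08.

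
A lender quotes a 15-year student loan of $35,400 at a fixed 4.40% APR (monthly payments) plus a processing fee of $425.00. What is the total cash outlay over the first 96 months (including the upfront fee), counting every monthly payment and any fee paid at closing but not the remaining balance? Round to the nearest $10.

Monthly rate = 4.4%/12 = 0.0036667; payment = 35,400 × 0.0036667 / (1 − (1+0.0036667)^−180) = $269.00.
Total outlay = 96 × $269.00 + $425.00 = $26,249.00.

$26,250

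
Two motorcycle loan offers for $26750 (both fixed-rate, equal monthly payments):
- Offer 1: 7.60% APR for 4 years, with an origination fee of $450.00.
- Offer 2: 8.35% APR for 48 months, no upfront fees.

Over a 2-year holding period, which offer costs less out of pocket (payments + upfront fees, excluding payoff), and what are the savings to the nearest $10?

Offer 2 by $220

Offer 1: monthly rate = 7.6%/12 = 0.0063333; payment = 26,750 × 0.0063333 / (1 − (1+0.0063333)^−48) = $648.03.
Offer 2: monthly rate = 8.35%/12 = 0.0069583; payment = 26,750 × 0.0069583 / (1 − (1+0.0069583)^−48) = $657.45.
Over 24 months: Offer 1 costs 24 × $648.03 + $450.00 = $16,002.72; Offer 2 costs 24 × $657.45 = $15,778.80.
Offer 2 is cheaper by $16,002.72 − $15,778.80 = $223.92.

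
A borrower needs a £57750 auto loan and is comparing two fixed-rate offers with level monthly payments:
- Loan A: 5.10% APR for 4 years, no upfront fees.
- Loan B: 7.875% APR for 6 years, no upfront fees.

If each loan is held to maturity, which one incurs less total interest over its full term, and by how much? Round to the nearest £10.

Loan A: at 5.10% the monthly rate is 0.0042500, so the payment is 57,750 × 0.0042500 / (1 − 1.0042500^−48) = £1,332.56.
Total interest on Loan A = 48 × £1,332.56 − £57,750 = £6,212.88.
Loan B: at 7.875% the monthly rate is 0.0065625, so the payment is 57,750 × 0.0065625 / (1 − 1.0065625^−72) = £1,009.02.
Total interest on Loan B = 72 × £1,009.02 − £57,750 = £14,899.44.
Loan A is lower by £8,686.56.

Loan A by £8,690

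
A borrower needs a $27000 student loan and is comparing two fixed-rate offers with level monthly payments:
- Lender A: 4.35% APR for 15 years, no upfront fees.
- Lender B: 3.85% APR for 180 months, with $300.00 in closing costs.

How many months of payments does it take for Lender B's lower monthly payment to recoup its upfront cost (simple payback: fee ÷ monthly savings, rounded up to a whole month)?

45 months

Lender A: monthly rate = 4.35%/12 = 0.0036250; payment = 27,000 × 0.0036250 / (1 − (1+0.0036250)^−180) = $204.48.
Lender B: at 3.85% the monthly rate is 0.0032083, so the payment is 27,000 × 0.0032083 / (1 − 1.0032083^−180) = $197.69.
Monthly savings = $204.48 − $197.69 = $6.79.
Break-even = $300.00 / $6.79 = 44.18 → 45 months.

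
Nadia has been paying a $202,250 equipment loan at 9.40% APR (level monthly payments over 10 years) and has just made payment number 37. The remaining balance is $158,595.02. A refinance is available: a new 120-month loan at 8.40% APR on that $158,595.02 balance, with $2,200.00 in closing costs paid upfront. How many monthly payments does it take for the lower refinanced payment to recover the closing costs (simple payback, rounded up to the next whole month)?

Current payment = 202,250 × 9.4%/12 / (1 − (1+0.0078333)^−120) = $2,606.00.
Refinanced payment = 158,595.02 × 0.0070000 / (1 − (1+0.0070000)^−120) = $1,957.88.
Monthly savings = $2,606.00 − $1,957.88 = $648.12.
Break-even = $2,200.00 / $648.12 = 3.39 → 4 months.

4 months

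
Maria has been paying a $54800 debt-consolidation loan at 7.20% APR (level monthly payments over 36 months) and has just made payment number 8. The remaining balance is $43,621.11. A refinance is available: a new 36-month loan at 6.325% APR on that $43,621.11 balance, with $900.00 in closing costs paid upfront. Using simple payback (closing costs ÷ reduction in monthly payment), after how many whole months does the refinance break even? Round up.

Current payment = 54,800 × 7.2%/12 / (1 − (1+0.0060000)^−36) = $1,697.08.
Refinanced payment = 43,621.11 × 0.0052708 / (1 − (1+0.0052708)^−36) = $1,333.47.
Monthly savings = $1,697.08 − $1,333.47 = $363.61.
Break-even = $900.00 / $363.61 = 2.48 → 3 months.

3 months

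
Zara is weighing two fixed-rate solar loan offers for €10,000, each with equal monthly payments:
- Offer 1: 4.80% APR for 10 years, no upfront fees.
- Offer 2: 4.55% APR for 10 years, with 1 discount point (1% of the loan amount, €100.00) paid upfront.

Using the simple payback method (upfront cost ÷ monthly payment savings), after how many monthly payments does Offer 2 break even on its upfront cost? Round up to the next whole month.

Offer 1: monthly rate = 4.8%/12 = 0.0040000; payment = 10,000 × 0.0040000 / (1 − (1+0.0040000)^−120) = €105.09.
Offer 2: monthly rate = 4.55%/12 = 0.0037917; payment = 10,000 × 0.0037917 / (1 − (1+0.0037917)^−120) = €103.88.
Monthly savings = €105.09 − €103.88 = €1.21.
Break-even = €100.00 / €1.21 = 82.64 → 83 months.

83 months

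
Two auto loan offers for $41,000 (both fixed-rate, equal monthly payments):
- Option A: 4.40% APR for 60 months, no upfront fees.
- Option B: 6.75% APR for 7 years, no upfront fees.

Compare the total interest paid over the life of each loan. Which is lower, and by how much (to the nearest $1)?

Option A: at 4.40% the monthly rate is 0.0036667, so the payment is 41,000 × 0.0036667 / (1 − 1.0036667^−60) = $762.50.
Total interest on Option A = 60 × $762.50 − $41,000 = $4,750.00.
Option B: monthly rate = 6.75%/12 = 0.0056250; payment = 41,000 × 0.0056250 / (1 − (1+0.0056250)^−84) = $613.80.
Total interest on Option B = 84 × $613.80 − $41,000 = $10,559.20.
Option A is lower by $5,809.20.

Option A by $5,809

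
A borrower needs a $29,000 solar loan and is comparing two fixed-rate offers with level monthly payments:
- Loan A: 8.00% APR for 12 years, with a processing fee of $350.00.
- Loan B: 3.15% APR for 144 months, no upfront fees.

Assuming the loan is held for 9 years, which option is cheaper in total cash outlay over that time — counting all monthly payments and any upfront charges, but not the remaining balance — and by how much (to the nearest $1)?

Loan A: monthly rate = 8%/12 = 0.0066667; payment = 29,000 × 0.0066667 / (1 − (1+0.0066667)^−144) = $313.91.
Loan B: at 3.15% the monthly rate is 0.0026250, so the payment is 29,000 × 0.0026250 / (1 − 1.0026250^−144) = $242.10.
Over 108 months: Loan A costs 108 × $313.91 + $350.00 = $34,252.28; Loan B costs 108 × $242.10 = $26,146.80.
Loan B is cheaper by $34,252.28 − $26,146.80 = $8,105.48.

Loan B by $8,105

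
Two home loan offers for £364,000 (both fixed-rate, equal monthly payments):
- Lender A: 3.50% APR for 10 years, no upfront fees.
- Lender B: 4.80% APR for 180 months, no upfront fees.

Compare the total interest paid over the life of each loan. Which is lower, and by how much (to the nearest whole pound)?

Lender A: at 3.50% the monthly rate is 0.0029167, so the payment is 364,000 × 0.0029167 / (1 − 1.0029167^−120) = £3,599.45.
Total interest on Lender A = 120 × £3,599.45 − £364,000 = £67,934.00.
Lender B: at 4.80% the monthly rate is 0.0040000, so the payment is 364,000 × 0.0040000 / (1 − 1.0040000^−180) = £2,840.71.
Total interest on Lender B = 180 × £2,840.71 − £364,000 = £147,327.80.
Lender A is lower by £79,393.80.

Lender A by £79,394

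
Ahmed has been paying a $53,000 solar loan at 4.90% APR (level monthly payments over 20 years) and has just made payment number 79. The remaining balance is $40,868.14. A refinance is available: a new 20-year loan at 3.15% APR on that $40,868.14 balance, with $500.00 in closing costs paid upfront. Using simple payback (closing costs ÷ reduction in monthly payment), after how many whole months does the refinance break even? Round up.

Current payment = 53,000 × 4.9%/12 / (1 − (1+0.0040833)^−240) = $346.86.
Refinanced payment = 40,868.14 × 0.0026250 / (1 − (1+0.0026250)^−240) = $229.73.
Monthly savings = $346.86 − $229.73 = $117.13.
Break-even = $500.00 / $117.13 = 4.27 → 5 months.

5 months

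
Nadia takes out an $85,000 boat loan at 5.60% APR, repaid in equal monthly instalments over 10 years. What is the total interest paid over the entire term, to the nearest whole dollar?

$26,203

Monthly rate = 5.6%/12 = 0.0046667; payment = 85,000 × 0.0046667 / (1 − (1+0.0046667)^−120) = $926.69.
Total paid = 120 × $926.69 = $111,202.80; interest = $111,202.80 − $85,000 = $26,202.80.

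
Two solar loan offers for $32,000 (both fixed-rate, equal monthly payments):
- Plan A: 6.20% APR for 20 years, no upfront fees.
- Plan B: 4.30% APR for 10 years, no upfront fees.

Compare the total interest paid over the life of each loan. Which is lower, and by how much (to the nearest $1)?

Plan B by $16,484

Plan A: at 6.20% the monthly rate is 0.0051667, so the payment is 32,000 × 0.0051667 / (1 − 1.0051667^−240) = $232.97.
Total interest on Plan A = 240 × $232.97 − $32,000 = $23,912.80.
Plan B: monthly rate = 4.3%/12 = 0.0035833; payment = 32,000 × 0.0035833 / (1 − (1+0.0035833)^−120) = $328.57.
Total interest on Plan B = 120 × $328.57 − $32,000 = $7,428.40.
Plan B is lower by $16,484.40.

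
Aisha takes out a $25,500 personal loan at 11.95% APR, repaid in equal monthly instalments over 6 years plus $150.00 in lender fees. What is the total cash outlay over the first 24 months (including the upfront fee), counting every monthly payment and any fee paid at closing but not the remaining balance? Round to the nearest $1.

Monthly rate = 11.95%/12 = 0.0099583; payment = 25,500 × 0.0099583 / (1 − (1+0.0099583)^−72) = $497.87.
Total outlay = 24 × $497.87 + $150.00 = $12,098.88.

$12,099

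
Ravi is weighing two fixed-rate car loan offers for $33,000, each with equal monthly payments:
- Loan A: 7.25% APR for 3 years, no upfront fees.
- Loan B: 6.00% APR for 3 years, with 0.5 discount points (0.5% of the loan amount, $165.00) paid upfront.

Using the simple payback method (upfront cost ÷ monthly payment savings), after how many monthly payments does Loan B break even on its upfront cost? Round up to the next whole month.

Loan A: at 7.25% the monthly rate is 0.0060417, so the payment is 33,000 × 0.0060417 / (1 − 1.0060417^−36) = $1,022.72.
Loan B: at 6.00% the monthly rate is 0.0050000, so the payment is 33,000 × 0.0050000 / (1 − 1.0050000^−36) = $1,003.92.
Monthly savings = $1,022.72 − $1,003.92 = $18.80.
Break-even = $165.00 / $18.80 = 8.78 → 9 months.

9 months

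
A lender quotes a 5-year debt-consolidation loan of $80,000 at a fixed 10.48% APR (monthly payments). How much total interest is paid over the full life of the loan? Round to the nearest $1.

$23,123

Monthly rate = 10.48%/12 = 0.0087333; payment = 80,000 × 0.0087333 / (1 − (1+0.0087333)^−60) = $1,718.72.
Total paid = 60 × $1,718.72 = $103,123.20; interest = $103,123.20 − $80,000 = $23,123.20.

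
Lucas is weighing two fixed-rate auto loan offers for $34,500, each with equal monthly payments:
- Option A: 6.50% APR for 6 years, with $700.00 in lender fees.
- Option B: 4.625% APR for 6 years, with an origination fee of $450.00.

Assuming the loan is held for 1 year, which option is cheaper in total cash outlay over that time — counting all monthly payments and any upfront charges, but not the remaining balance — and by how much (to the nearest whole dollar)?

Option A: monthly rate = 6.5%/12 = 0.0054167; payment = 34,500 × 0.0054167 / (1 − (1+0.0054167)^−72) = $579.94.
Option B: monthly rate = 4.625%/12 = 0.0038542; payment = 34,500 × 0.0038542 / (1 − (1+0.0038542)^−72) = $549.64.
Over 12 months: Option A costs 12 × $579.94 + $700.00 = $7,659.28; Option B costs 12 × $549.64 + $450.00 = $7,045.68.
Option B is cheaper by $7,659.28 − $7,045.68 = $613.60.

Option B by $614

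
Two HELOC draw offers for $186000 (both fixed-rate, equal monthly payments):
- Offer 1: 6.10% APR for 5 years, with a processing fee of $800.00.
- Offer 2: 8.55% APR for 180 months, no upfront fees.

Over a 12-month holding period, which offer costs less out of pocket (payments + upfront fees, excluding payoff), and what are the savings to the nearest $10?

Offer 2 by $22,010

Offer 1: at 6.10% the monthly rate is 0.0050833, so the payment is 186,000 × 0.0050833 / (1 − 1.0050833^−60) = $3,604.56.
Offer 2: at 8.55% the monthly rate is 0.0071250, so the payment is 186,000 × 0.0071250 / (1 − 1.0071250^−180) = $1,837.07.
Over 12 months: Offer 1 costs 12 × $3,604.56 + $800.00 = $44,054.72; Offer 2 costs 12 × $1,837.07 = $22,044.84.
Offer 2 is cheaper by $44,054.72 − $22,044.84 = $22,009.88.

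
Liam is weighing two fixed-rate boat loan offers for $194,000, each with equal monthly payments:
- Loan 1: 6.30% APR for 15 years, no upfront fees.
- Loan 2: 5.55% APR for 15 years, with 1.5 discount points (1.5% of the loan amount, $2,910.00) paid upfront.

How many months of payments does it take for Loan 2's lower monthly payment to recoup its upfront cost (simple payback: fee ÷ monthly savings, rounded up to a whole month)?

Loan 1: at 6.30% the monthly rate is 0.0052500, so the payment is 194,000 × 0.0052500 / (1 − 1.0052500^−180) = $1,668.69.
Loan 2: monthly rate = 5.55%/12 = 0.0046250; payment = 194,000 × 0.0046250 / (1 − (1+0.0046250)^−180) = $1,590.29.
Monthly savings = $1,668.69 − $1,590.29 = $78.40.
Break-even = $2,910.00 / $78.40 = 37.12 → 38 months.

38 months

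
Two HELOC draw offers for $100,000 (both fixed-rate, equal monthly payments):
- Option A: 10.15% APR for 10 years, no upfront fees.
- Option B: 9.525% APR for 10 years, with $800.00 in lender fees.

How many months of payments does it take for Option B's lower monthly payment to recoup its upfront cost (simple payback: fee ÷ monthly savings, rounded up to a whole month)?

Option A: at 10.15% the monthly rate is 0.0084583, so the payment is 100,000 × 0.0084583 / (1 − 1.0084583^−120) = $1,329.83.
Option B: monthly rate = 9.525%/12 = 0.0079375; payment = 100,000 × 0.0079375 / (1 − (1+0.0079375)^−120) = $1,295.34.
Monthly savings = $1,329.83 − $1,295.34 = $34.49.
Break-even = $800.00 / $34.49 = 23.20 → 24 months.

24 months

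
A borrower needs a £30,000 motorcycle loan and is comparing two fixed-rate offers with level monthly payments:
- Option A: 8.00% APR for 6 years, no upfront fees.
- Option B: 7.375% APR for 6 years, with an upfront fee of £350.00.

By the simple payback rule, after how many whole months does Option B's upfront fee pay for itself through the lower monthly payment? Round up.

Option A: monthly rate = 8%/12 = 0.0066667; payment = 30,000 × 0.0066667 / (1 − (1+0.0066667)^−72) = £526.00.
Option B: at 7.375% the monthly rate is 0.0061458, so the payment is 30,000 × 0.0061458 / (1 − 1.0061458^−72) = £516.89.
Monthly savings = £526.00 − £516.89 = £9.11.
Break-even = £350.00 / £9.11 = 38.42 → 39 months.

39 months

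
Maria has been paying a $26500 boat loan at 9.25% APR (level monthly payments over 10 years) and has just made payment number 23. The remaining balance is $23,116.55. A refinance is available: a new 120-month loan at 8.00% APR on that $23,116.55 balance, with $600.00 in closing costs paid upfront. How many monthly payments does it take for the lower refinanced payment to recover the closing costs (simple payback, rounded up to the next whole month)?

Current payment = 26,500 × 9.25%/12 / (1 − (1+0.0077083)^−120) = $339.29.
Refinanced payment = 23,116.55 × 0.0066667 / (1 − (1+0.0066667)^−120) = $280.47.
Monthly savings = $339.29 − $280.47 = $58.82.
Break-even = $600.00 / $58.82 = 10.20 → 11 months.

11 months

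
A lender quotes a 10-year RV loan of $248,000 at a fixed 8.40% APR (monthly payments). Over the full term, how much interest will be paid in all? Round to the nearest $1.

At 8.40% the monthly rate is 0.0070000, so the payment is 248,000 × 0.0070000 / (1 − 1.0070000^−120) = $3,061.60.
Total paid = 120 × $3,061.60 = $367,392.00; interest = $367,392.00 − $248,000 = $119,392.00.

$119,392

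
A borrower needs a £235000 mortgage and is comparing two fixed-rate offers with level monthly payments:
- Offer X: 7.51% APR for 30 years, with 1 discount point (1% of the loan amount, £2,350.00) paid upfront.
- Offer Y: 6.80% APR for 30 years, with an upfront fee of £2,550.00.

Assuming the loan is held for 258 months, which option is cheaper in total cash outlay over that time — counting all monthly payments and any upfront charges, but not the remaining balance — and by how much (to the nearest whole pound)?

Offer Y by £28,887

Offer X: monthly rate = 7.51%/12 = 0.0062583; payment = 235,000 × 0.0062583 / (1 − (1+0.0062583)^−360) = £1,644.76.
Offer Y: monthly rate = 6.8%/12 = 0.0056667; payment = 235,000 × 0.0056667 / (1 − (1+0.0056667)^−360) = £1,532.02.
Over 258 months: Offer X costs 258 × £1,644.76 + £2,350.00 = £426,698.08; Offer Y costs 258 × £1,532.02 + £2,550.00 = £397,811.16.
Offer Y is cheaper by £426,698.08 − £397,811.16 = £28,886.92.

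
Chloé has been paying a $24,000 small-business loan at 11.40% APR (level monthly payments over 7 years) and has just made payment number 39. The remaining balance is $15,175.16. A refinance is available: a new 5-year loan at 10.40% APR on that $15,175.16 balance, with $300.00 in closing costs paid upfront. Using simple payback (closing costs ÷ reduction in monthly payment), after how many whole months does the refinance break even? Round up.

Current payment = 24,000 × 11.4%/12 / (1 − (1+0.0095000)^−84) = $416.00.
Refinanced payment = 15,175.16 × 0.0086667 / (1 − (1+0.0086667)^−60) = $325.42.
Monthly savings = $416.00 − $325.42 = $90.58.
Break-even = $300.00 / $90.58 = 3.31 → 4 months.

4 months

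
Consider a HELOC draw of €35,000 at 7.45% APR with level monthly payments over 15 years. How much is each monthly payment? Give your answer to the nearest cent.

At 7.45% the monthly rate is 0.0062083, so the payment is 35,000 × 0.0062083 / (1 − 1.0062083^−180) = €323.46.

€323.46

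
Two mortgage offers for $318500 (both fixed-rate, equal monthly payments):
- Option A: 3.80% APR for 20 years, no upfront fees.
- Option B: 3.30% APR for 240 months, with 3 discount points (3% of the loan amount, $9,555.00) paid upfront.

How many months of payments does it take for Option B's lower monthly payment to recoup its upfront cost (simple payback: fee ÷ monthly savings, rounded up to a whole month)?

117 months

Option A: at 3.80% the monthly rate is 0.0031667, so the payment is 318,500 × 0.0031667 / (1 − 1.0031667^−240) = $1,896.65.
Option B: monthly rate = 3.3%/12 = 0.0027500; payment = 318,500 × 0.0027500 / (1 − (1+0.0027500)^−240) = $1,814.61.
Monthly savings = $1,896.65 − $1,814.61 = $82.04.
Break-even = $9,555.00 / $82.04 = 116.47 → 117 months.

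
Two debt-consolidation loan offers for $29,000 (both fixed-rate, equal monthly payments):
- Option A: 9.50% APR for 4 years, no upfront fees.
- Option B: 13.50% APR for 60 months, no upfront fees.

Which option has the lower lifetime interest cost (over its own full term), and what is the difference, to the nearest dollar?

Option A by $5,066

Option A: at 9.50% the monthly rate is 0.0079167, so the payment is 29,000 × 0.0079167 / (1 − 1.0079167^−48) = $728.57.
Total interest on Option A = 48 × $728.57 − $29,000 = $5,971.36.
Option B: at 13.50% the monthly rate is 0.0112500, so the payment is 29,000 × 0.0112500 / (1 − 1.0112500^−60) = $667.29.
Total interest on Option B = 60 × $667.29 − $29,000 = $11,037.40.
Option A is lower by $5,066.04.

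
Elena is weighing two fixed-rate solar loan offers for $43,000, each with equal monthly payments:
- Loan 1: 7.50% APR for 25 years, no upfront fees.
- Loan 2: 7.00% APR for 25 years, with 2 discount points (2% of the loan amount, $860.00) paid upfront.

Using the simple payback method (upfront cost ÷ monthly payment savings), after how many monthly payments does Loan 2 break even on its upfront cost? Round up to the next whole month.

63 months

Loan 1: monthly rate = 7.5%/12 = 0.0062500; payment = 43,000 × 0.0062500 / (1 − (1+0.0062500)^−300) = $317.77.
Loan 2: at 7.00% the monthly rate is 0.0058333, so the payment is 43,000 × 0.0058333 / (1 − 1.0058333^−300) = $303.92.
Monthly savings = $317.77 − $303.92 = $13.85.
Break-even = $860.00 / $13.85 = 62.09 → 63 months.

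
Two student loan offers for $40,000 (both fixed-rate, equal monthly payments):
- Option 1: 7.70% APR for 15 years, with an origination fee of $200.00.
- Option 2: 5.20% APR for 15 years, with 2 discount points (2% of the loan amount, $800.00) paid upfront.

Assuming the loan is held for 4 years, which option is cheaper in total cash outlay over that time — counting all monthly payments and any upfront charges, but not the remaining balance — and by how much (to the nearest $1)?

Option 1: monthly rate = 7.7%/12 = 0.0064167; payment = 40,000 × 0.0064167 / (1 − (1+0.0064167)^−180) = $375.37.
Option 2: at 5.20% the monthly rate is 0.0043333, so the payment is 40,000 × 0.0043333 / (1 − 1.0043333^−180) = $320.50.
Over 48 months: Option 1 costs 48 × $375.37 + $200.00 = $18,217.76; Option 2 costs 48 × $320.50 + $800.00 = $16,184.00.
Option 2 is cheaper by $18,217.76 − $16,184.00 = $2,033.76.

Option 2 by $2,034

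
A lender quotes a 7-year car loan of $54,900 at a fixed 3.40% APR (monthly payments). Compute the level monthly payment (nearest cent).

Monthly rate = 3.4%/12 = 0.0028333; payment = 54,900 × 0.0028333 / (1 − (1+0.0028333)^−84) = $735.35.

$735.35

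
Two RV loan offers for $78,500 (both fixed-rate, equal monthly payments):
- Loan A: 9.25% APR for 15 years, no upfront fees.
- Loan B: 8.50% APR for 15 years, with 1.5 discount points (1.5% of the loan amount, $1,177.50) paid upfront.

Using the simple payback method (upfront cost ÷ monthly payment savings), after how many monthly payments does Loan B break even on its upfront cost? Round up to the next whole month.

Loan A: monthly rate = 9.25%/12 = 0.0077083; payment = 78,500 × 0.0077083 / (1 − (1+0.0077083)^−180) = $807.92.
Loan B: at 8.50% the monthly rate is 0.0070833, so the payment is 78,500 × 0.0070833 / (1 − 1.0070833^−180) = $773.02.
Monthly savings = $807.92 − $773.02 = $34.90.
Break-even = $1,177.50 / $34.90 = 33.74 → 34 months.

34 months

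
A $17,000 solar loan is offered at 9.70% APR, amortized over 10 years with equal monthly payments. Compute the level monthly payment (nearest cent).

At 9.70% the monthly rate is 0.0080833, so the payment is 17,000 × 0.0080833 / (1 − 1.0080833^−120) = $221.84.

$221.84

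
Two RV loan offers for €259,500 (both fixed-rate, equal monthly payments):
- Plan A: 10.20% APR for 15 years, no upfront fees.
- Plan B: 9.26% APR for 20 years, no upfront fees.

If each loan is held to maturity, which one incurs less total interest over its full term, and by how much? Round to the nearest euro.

Plan A: monthly rate = 10.2%/12 = 0.0085000; payment = 259,500 × 0.0085000 / (1 − (1+0.0085000)^−180) = €2,820.44.
Total interest on Plan A = 180 × €2,820.44 − €259,500 = €248,179.20.
Plan B: monthly rate = 9.26%/12 = 0.0077167; payment = 259,500 × 0.0077167 / (1 − (1+0.0077167)^−240) = €2,378.36.
Total interest on Plan B = 240 × €2,378.36 − €259,500 = €311,306.40.
Plan A is lower by €63,127.20.

Plan A by €63,127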